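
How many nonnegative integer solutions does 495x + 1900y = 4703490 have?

gcd(1900, 495) = 5.
By Bézout, 495*(119) + 1900*(-31) = 5.
One solution: (2, 2475).
General: x = 2 + 380t, y = 2475 - 99t.
x ≥ 0 ⇒ t ≥ 0; y ≥ 0 ⇒ t ≤ 25. So t ∈ [0, 25]: 26 solutions.

26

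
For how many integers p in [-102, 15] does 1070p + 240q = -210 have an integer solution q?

gcd(1070, 240):
  1070 = 4*240 + 110
  240 = 2*110 + 20
  110 = 5*20 + 10
  20 = 2*10
so gcd(1070, 240) = 10.
Back-substitute for Bézout coefficients:
  10 = 110 - 5*20
  ... = 1070*(11) + 240*(-49)
Scale by -21: particular solution (-231, 1029); reduce p mod 24: (9, -41).
General solution: p = 9 + 24t, q = -41 - 107t for integer t.
-102 ≤ 9 + 24t ≤ 15 gives t ∈ [-4, 0], which is 5 values.

5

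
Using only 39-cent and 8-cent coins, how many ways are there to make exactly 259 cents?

1

Need nonnegative integers with 39j + 8k = 259.
gcd(39, 8) = 1, and 39·(-1) + 8·(5) = 1.
So (j₀, k₀) = (-259, 1295); general j = -259 + 8t, k = 1295 - 39t.
j ≥ 0 ⇒ t ≥ 33; k ≥ 0 ⇒ t ≤ 33. That's 1 value of t.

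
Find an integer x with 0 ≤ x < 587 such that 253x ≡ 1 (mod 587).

529

gcd(587, 253) = 1.
By Bézout, 253×(-58) + 587×(25) = 1.
So 253×-58 ≡ 1 (mod 587), and -58 mod 587 = 529.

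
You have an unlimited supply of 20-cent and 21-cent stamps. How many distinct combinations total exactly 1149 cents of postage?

Need nonnegative integers with 20j + 21k = 1149.
gcd(20, 21) = 1, and 20·(-1) + 21·(1) = 1.
So (j₀, k₀) = (-1149, 1149); general j = -1149 + 21t, k = 1149 - 20t.
j ≥ 0 ⇒ t ≥ 55; k ≥ 0 ⇒ t ≤ 57. That's 3 values of t.

3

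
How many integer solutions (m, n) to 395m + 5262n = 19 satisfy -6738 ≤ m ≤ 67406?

14

gcd(5262, 395) = 1  (5262 = 13*395 + 127, 395 = 3*127 + 14, 127 = 9*14 + 1, 14 = 14*1).
Back-substituting, 395*(-373) + 5262*(28) = 1.
Scale by 19: particular solution (-7087, 532); reduce m mod 5262: (3437, -258).
General solution: m = 3437 + 5262t, n = -258 - 395t for integer t.
-6738 ≤ 3437 + 5262t ≤ 67406 gives t ∈ [-1, 12], which is 14 values.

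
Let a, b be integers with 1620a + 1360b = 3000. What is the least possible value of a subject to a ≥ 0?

gcd(1620, 1360) = 20.
20 divides 3000, so solutions exist.
By Bézout, 1620*(21) + 1360*(-25) = 20.
Scale by 3000/20 = 150: (a₀, b₀) = (3150, -3750).
General solution: a = 3150 + 68t, b = -3750 - 81t for integer t.
a ≥ 0: smallest is 3150 mod 68 = 22 (at t = -46), with b = -24.

22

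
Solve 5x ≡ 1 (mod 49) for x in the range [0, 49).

10

gcd(49, 5) = 1  (49 = 9·5 + 4, 5 = 1·4 + 1, 4 = 4·1).
Back-substituting, 5·(10) + 49·(-1) = 1.
So 5·10 ≡ 1 (mod 49), and 10 mod 49 = 10.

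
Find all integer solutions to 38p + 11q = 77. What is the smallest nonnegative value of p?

gcd(38, 11) = 1.
1 divides 77, so solutions exist.
By Bézout, 38·(-2) + 11·(7) = 1.
Scale by 77/1 = 77: (p₀, q₀) = (-154, 539).
General solution: p = -154 + 11t, q = 539 - 38t for integer t.
p ≥ 0: smallest is -154 mod 11 = 0 (at t = 14), with q = 7.

0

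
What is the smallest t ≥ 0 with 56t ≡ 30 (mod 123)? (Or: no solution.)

84

gcd(123, 56):
  123 = 2*56 + 11
  56 = 5*11 + 1
  11 = 11*1
so gcd(123, 56) = 1.
1 divides 30, so solutions exist.
Back-substitute for Bézout coefficients:
  1 = 56 - 5*11
  ... = 56*(11) + 123*(-5)
So 56*(11) ≡ 1 (mod 123); multiply by 30: t ≡ 330 (mod 123).
Smallest nonnegative: t = 330 mod 123 = 84.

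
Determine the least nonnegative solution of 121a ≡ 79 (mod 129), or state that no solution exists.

103

gcd(129, 121) = 1  (129 = 1·121 + 8, 121 = 15·8 + 1, 8 = 8·1).
1 divides 79, so solutions exist.
Back-substituting, 121·(16) + 129·(-15) = 1.
So 121·(16) ≡ 1 (mod 129); multiply by 79: a ≡ 1264 (mod 129).
Smallest nonnegative: a = 1264 mod 129 = 103.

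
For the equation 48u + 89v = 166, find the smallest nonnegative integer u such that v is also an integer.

22

gcd(89, 48):
  89 = 1*48 + 41
  48 = 1*41 + 7
  41 = 5*7 + 6
  7 = 1*6 + 1
  6 = 6*1
so gcd(89, 48) = 1.
1 divides 166, so solutions exist.
Back-substitute for Bézout coefficients:
  1 = 7 - 1*6
  ... = 48*(13) + 89*(-7)
Scale by 166/1 = 166: (u₀, v₀) = (2158, -1162).
General solution: u = 2158 + 89t, v = -1162 - 48t for integer t.
u ≥ 0: smallest is 2158 mod 89 = 22 (at t = -24), with v = -10.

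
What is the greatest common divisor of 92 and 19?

gcd(92, 19) = 1  (92 = 4*19 + 16, 19 = 1*16 + 3, 16 = 5*3 + 1, 3 = 3*1).

1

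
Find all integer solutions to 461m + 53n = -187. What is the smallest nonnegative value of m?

gcd(461, 53) = 1.
1 divides -187, so solutions exist.
By Bézout, 461*(-10) + 53*(87) = 1.
Scale by -187/1 = -187: (m₀, n₀) = (1870, -16269).
General solution: m = 1870 + 53t, n = -16269 - 461t for integer t.
m ≥ 0: smallest is 1870 mod 53 = 15 (at t = -35), with n = -134.

15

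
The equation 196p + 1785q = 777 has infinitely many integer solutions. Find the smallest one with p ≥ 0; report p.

177

gcd(1785, 196):
  1785 = 9×196 + 21
  196 = 9×21 + 7
  21 = 3×7
so gcd(1785, 196) = 7.
7 divides 777, so solutions exist.
Back-substitute for Bézout coefficients:
  7 = 196 - 9×21
  ... = 196×(82) + 1785×(-9)
Scale by 777/7 = 111: (p₀, q₀) = (9102, -999).
General solution: p = 9102 + 255t, q = -999 - 28t for integer t.
p ≥ 0: smallest is 9102 mod 255 = 177 (at t = -35), with q = -19.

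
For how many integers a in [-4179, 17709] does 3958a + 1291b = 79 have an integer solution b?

17

gcd(3958, 1291):
  3958 = 3×1291 + 85
  1291 = 15×85 + 16
  85 = 5×16 + 5
  16 = 3×5 + 1
  5 = 5×1
so gcd(3958, 1291) = 1.
Back-substitute for Bézout coefficients:
  1 = 16 - 3×5
  ... = 3958×(-243) + 1291×(745)
Scale by 79: particular solution (-19197, 58855); reduce a mod 1291: (168, -515).
General solution: a = 168 + 1291t, b = -515 - 3958t for integer t.
-4179 ≤ 168 + 1291t ≤ 17709 gives t ∈ [-3, 13], which is 17 values.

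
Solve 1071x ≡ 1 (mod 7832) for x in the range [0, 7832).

gcd(7832, 1071) = 1.
By Bézout, 1071*(1543) + 7832*(-211) = 1.
So 1071*1543 ≡ 1 (mod 7832), and 1543 mod 7832 = 1543.

1543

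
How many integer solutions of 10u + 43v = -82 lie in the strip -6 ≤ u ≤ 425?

gcd(43, 10) = 1.
By Bézout, 10×(13) + 43×(-3) = 1.
Particular solution: (9, -4).
General solution: u = 9 + 43t, v = -4 - 10t for integer t.
-6 ≤ 9 + 43t ≤ 425 gives t ∈ [0, 9], which is 10 values.

10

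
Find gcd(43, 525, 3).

gcd(525, 43) = 1  (525 = 12*43 + 9, 43 = 4*9 + 7, 9 = 1*7 + 2, 7 = 3*2 + 1, 2 = 2*1).
gcd(1, 3) = 1.

1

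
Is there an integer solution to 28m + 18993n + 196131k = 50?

gcd(18993, 28) = 1.
gcd(1, 196131) = 1.
1 divides 50, so integer solutions exist.

yes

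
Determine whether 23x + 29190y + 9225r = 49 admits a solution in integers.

gcd(29190, 23) = 1  (29190 = 1269*23 + 3, 23 = 7*3 + 2, 3 = 1*2 + 1, 2 = 2*1).
gcd(1, 9225) = 1.
1 divides 49, so integer solutions exist.

yes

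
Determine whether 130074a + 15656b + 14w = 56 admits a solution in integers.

yes

gcd(130074, 15656):
  130074 = 8×15656 + 4826
  15656 = 3×4826 + 1178
  4826 = 4×1178 + 114
  1178 = 10×114 + 38
  114 = 3×38
so gcd(130074, 15656) = 38.
gcd(38, 14) = 2.
2 divides 56, so integer solutions exist.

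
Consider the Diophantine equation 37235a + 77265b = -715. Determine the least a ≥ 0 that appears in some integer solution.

1438

gcd(77265, 37235):
  77265 = 2*37235 + 2795
  37235 = 13*2795 + 900
  2795 = 3*900 + 95
  900 = 9*95 + 45
  95 = 2*45 + 5
  45 = 9*5
so gcd(77265, 37235) = 5.
5 divides -715, so solutions exist.
Back-substitute for Bézout coefficients:
  5 = 95 - 2*45
  ... = 37235*(-1631) + 77265*(786)
Scale by -715/5 = -143: (a₀, b₀) = (233233, -112398).
General solution: a = 233233 + 15453t, b = -112398 - 7447t for integer t.
a ≥ 0: smallest is 233233 mod 15453 = 1438 (at t = -15), with b = -693.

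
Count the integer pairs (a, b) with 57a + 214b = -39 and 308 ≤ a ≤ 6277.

28

gcd(214, 57) = 1.
By Bézout, 57×(-15) + 214×(4) = 1.
Particular solution: (157, -42).
General solution: a = 157 + 214t, b = -42 - 57t for integer t.
308 ≤ 157 + 214t ≤ 6277 gives t ∈ [1, 28], which is 28 values.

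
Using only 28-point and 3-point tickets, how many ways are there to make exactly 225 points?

Need nonnegative integers with 28j + 3k = 225.
gcd(28, 3) = 1, and 28·(1) + 3·(-9) = 1.
So (j₀, k₀) = (225, -2025); general j = 225 + 3t, k = -2025 - 28t.
j ≥ 0 ⇒ t ≥ -75; k ≥ 0 ⇒ t ≤ -73. That's 3 values of t.

3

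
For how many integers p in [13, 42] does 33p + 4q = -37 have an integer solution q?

7

gcd(33, 4) = 1.
By Bézout, 33*(1) + 4*(-8) = 1.
Particular solution: (3, -34).
General solution: p = 3 + 4t, q = -34 - 33t for integer t.
13 ≤ 3 + 4t ≤ 42 gives t ∈ [3, 9], which is 7 values.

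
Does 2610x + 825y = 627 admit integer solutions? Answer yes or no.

gcd(2610, 825) = 15  (2610 = 3*825 + 135, 825 = 6*135 + 15, 135 = 9*15).
15 does not divide 627 (remainder 12), so no integer solutions.

no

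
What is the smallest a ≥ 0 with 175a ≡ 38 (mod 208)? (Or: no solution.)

106

gcd(208, 175):
  208 = 1·175 + 33
  175 = 5·33 + 10
  33 = 3·10 + 3
  10 = 3·3 + 1
  3 = 3·1
so gcd(208, 175) = 1.
1 divides 38, so solutions exist.
Back-substitute for Bézout coefficients:
  1 = 10 - 3·3
  ... = 175·(63) + 208·(-53)
So 175·(63) ≡ 1 (mod 208); multiply by 38: a ≡ 2394 (mod 208).
Smallest nonnegative: a = 2394 mod 208 = 106.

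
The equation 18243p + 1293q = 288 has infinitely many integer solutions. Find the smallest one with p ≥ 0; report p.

323

gcd(18243, 1293) = 3.
3 divides 288, so solutions exist.
By Bézout, 18243·(-55) + 1293·(776) = 3.
Scale by 288/3 = 96: (p₀, q₀) = (-5280, 74496).
General solution: p = -5280 + 431t, q = 74496 - 6081t for integer t.
p ≥ 0: smallest is -5280 mod 431 = 323 (at t = 13), with q = -4557.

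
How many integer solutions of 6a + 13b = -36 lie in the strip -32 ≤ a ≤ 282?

gcd(13, 6) = 1.
By Bézout, 6×(-2) + 13×(1) = 1.
Particular solution: (7, -6).
General solution: a = 7 + 13t, b = -6 - 6t for integer t.
-32 ≤ 7 + 13t ≤ 282 gives t ∈ [-3, 21], which is 25 values.

25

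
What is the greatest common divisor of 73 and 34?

gcd(73, 34) = 1  (73 = 2×34 + 5, 34 = 6×5 + 4, 5 = 1×4 + 1, 4 = 4×1).

1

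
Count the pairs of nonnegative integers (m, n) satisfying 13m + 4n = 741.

gcd(13, 4) = 1  (13 = 3×4 + 1, 4 = 4×1).
Back-substituting, 13×(1) + 4×(-3) = 1.
Scale by 741: one solution is (741, -2223). Reduce m mod 4: (1, 182).
General: m = 1 + 4t, n = 182 - 13t.
m ≥ 0 ⇒ t ≥ 0; n ≥ 0 ⇒ t ≤ 14. So t ∈ [0, 14]: 15 solutions.

15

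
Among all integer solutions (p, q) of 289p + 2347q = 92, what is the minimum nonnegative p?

gcd(2347, 289) = 1  (2347 = 8*289 + 35, 289 = 8*35 + 9, 35 = 3*9 + 8, 9 = 1*8 + 1, 8 = 8*1).
1 divides 92, so solutions exist.
Back-substituting, 289*(268) + 2347*(-33) = 1.
Scale by 92/1 = 92: (p₀, q₀) = (24656, -3036).
General solution: p = 24656 + 2347t, q = -3036 - 289t for integer t.
p ≥ 0: smallest is 24656 mod 2347 = 1186 (at t = -10), with q = -146.

1186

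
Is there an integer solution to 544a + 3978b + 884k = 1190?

yes

gcd(3978, 544) = 34  (3978 = 7·544 + 170, 544 = 3·170 + 34, 170 = 5·34).
gcd(34, 884) = 34.
34 divides 1190, so integer solutions exist.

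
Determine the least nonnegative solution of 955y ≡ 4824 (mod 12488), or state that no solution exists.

gcd(12488, 955) = 1.
1 divides 4824, so solutions exist.
By Bézout, 955×(-2053) + 12488×(157) = 1.
So 955×(-2053) ≡ 1 (mod 12488); multiply by 4824: y ≡ -9903672 (mod 12488).
Smallest nonnegative: y = -9903672 mod 12488 = 11800.

11800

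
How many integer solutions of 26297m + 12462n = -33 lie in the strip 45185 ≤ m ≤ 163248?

gcd(26297, 12462) = 1.
By Bézout, 26297·(-1543) + 12462·(3256) = 1.
Particular solution: (1071, -2260).
General solution: m = 1071 + 12462t, n = -2260 - 26297t for integer t.
45185 ≤ 1071 + 12462t ≤ 163248 gives t ∈ [4, 13], which is 10 values.

10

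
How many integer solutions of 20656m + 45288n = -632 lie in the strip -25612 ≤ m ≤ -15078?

2

gcd(45288, 20656) = 8  (45288 = 2×20656 + 3976, 20656 = 5×3976 + 776, 3976 = 5×776 + 96, 776 = 8×96 + 8, 96 = 12×8).
Back-substituting, 20656×(467) + 45288×(-213) = 8.
Scale by -79: particular solution (-36893, 16827); reduce m mod 5661: (2734, -1247).
General solution: m = 2734 + 5661t, n = -1247 - 2582t for integer t.
-25612 ≤ 2734 + 5661t ≤ -15078 gives t ∈ [-5, -4], which is 2 values.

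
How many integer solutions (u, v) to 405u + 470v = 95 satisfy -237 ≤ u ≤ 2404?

28

gcd(470, 405):
  470 = 1*405 + 65
  405 = 6*65 + 15
  65 = 4*15 + 5
  15 = 3*5
so gcd(470, 405) = 5.
Back-substitute for Bézout coefficients:
  5 = 65 - 4*15
  ... = 405*(-29) + 470*(25)
Scale by 19: particular solution (-551, 475); reduce u mod 94: (13, -11).
General solution: u = 13 + 94t, v = -11 - 81t for integer t.
-237 ≤ 13 + 94t ≤ 2404 gives t ∈ [-2, 25], which is 28 values.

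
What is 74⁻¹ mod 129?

68

gcd(129, 74) = 1.
By Bézout, 74*(-61) + 129*(35) = 1.
So 74*-61 ≡ 1 (mod 129), and -61 mod 129 = 68.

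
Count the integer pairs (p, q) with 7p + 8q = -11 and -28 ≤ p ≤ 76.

13

gcd(8, 7):
  8 = 1×7 + 1
  7 = 7×1
so gcd(8, 7) = 1.
Back-substitute for Bézout coefficients:
  1 = 8 - 1×7
  ... = 7×(-1) + 8×(1)
Scale by -11: particular solution (11, -11); reduce p mod 8: (3, -4).
General solution: p = 3 + 8t, q = -4 - 7t for integer t.
-28 ≤ 3 + 8t ≤ 76 gives t ∈ [-3, 9], which is 13 values.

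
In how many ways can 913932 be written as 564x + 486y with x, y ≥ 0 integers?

20

gcd(564, 486) = 6.
By Bézout, 564×(25) + 486×(-29) = 6.
One solution: (78, 1790).
General: x = 78 + 81t, y = 1790 - 94t.
x ≥ 0 ⇒ t ≥ 0; y ≥ 0 ⇒ t ≤ 19. So t ∈ [0, 19]: 20 solutions.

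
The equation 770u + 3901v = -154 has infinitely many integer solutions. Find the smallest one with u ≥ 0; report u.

780

gcd(3901, 770) = 1.
1 divides -154, so solutions exist.
By Bézout, 770×(-765) + 3901×(151) = 1.
Scale by -154/1 = -154: (u₀, v₀) = (117810, -23254).
General solution: u = 117810 + 3901t, v = -23254 - 770t for integer t.
u ≥ 0: smallest is 117810 mod 3901 = 780 (at t = -30), with v = -154.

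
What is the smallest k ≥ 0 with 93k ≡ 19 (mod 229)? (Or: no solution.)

79

gcd(229, 93):
  229 = 2×93 + 43
  93 = 2×43 + 7
  43 = 6×7 + 1
  7 = 7×1
so gcd(229, 93) = 1.
1 divides 19, so solutions exist.
Back-substitute for Bézout coefficients:
  1 = 43 - 6×7
  ... = 93×(-32) + 229×(13)
So 93×(-32) ≡ 1 (mod 229); multiply by 19: k ≡ -608 (mod 229).
Smallest nonnegative: k = -608 mod 229 = 79.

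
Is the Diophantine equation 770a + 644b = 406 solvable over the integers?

yes

gcd(770, 644) = 14.
14 divides 406, so integer solutions exist.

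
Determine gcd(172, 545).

gcd(545, 172):
  545 = 3×172 + 29
  172 = 5×29 + 27
  29 = 1×27 + 2
  27 = 13×2 + 1
  2 = 2×1
so gcd(545, 172) = 1.

1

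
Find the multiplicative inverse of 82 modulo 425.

gcd(425, 82) = 1.
By Bézout, 82*(-57) + 425*(11) = 1.
So 82*-57 ≡ 1 (mod 425), and -57 mod 425 = 368.

368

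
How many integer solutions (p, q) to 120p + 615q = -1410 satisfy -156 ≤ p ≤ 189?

gcd(615, 120):
  615 = 5·120 + 15
  120 = 8·15
so gcd(615, 120) = 15.
Back-substitute for Bézout coefficients:
  15 = 615 - 5·120
  ... = 120·(-5) + 615·(1)
Scale by -94: particular solution (470, -94); reduce p mod 41: (19, -6).
General solution: p = 19 + 41t, q = -6 - 8t for integer t.
-156 ≤ 19 + 41t ≤ 189 gives t ∈ [-4, 4], which is 9 values.

9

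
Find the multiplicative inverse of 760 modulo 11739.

gcd(11739, 760) = 1  (11739 = 15×760 + 339, 760 = 2×339 + 82, 339 = 4×82 + 11, 82 = 7×11 + 5, 11 = 2×5 + 1, 5 = 5×1).
Back-substituting, 760×(-2147) + 11739×(139) = 1.
So 760×-2147 ≡ 1 (mod 11739), and -2147 mod 11739 = 9592.

9592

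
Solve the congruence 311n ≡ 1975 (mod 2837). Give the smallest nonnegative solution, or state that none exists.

gcd(2837, 311) = 1.
1 divides 1975, so solutions exist.
By Bézout, 311×(821) + 2837×(-90) = 1.
So 311×(821) ≡ 1 (mod 2837); multiply by 1975: n ≡ 1621475 (mod 2837).
Smallest nonnegative: n = 1621475 mod 2837 = 1548.

1548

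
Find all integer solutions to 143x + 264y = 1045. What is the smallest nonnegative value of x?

gcd(264, 143) = 11  (264 = 1·143 + 121, 143 = 1·121 + 22, 121 = 5·22 + 11, 22 = 2·11).
11 divides 1045, so solutions exist.
Back-substituting, 143·(-11) + 264·(6) = 11.
Scale by 1045/11 = 95: (x₀, y₀) = (-1045, 570).
General solution: x = -1045 + 24t, y = 570 - 13t for integer t.
x ≥ 0: smallest is -1045 mod 24 = 11 (at t = 44), with y = -2.

11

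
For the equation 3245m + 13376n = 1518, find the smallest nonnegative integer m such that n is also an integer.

gcd(13376, 3245) = 11.
11 divides 1518, so solutions exist.
By Bézout, 3245×(-169) + 13376×(41) = 11.
Scale by 1518/11 = 138: (m₀, n₀) = (-23322, 5658).
General solution: m = -23322 + 1216t, n = 5658 - 295t for integer t.
m ≥ 0: smallest is -23322 mod 1216 = 998 (at t = 20), with n = -242.

998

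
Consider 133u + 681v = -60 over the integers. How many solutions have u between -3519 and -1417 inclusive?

3

gcd(681, 133) = 1  (681 = 5·133 + 16, 133 = 8·16 + 5, 16 = 3·5 + 1, 5 = 5·1).
Back-substituting, 133·(-128) + 681·(25) = 1.
Scale by -60: particular solution (7680, -1500); reduce u mod 681: (189, -37).
General solution: u = 189 + 681t, v = -37 - 133t for integer t.
-3519 ≤ 189 + 681t ≤ -1417 gives t ∈ [-5, -3], which is 3 values.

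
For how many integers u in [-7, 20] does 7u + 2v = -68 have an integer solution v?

gcd(7, 2) = 1  (7 = 3·2 + 1, 2 = 2·1).
Back-substituting, 7·(1) + 2·(-3) = 1.
Scale by -68: particular solution (-68, 204); reduce u mod 2: (0, -34).
General solution: u = 0 + 2t, v = -34 - 7t for integer t.
-7 ≤ 0 + 2t ≤ 20 gives t ∈ [-3, 10], which is 14 values.

14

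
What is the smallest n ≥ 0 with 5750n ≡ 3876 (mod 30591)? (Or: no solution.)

gcd(30591, 5750):
  30591 = 5×5750 + 1841
  5750 = 3×1841 + 227
  1841 = 8×227 + 25
  227 = 9×25 + 2
  25 = 12×2 + 1
  2 = 2×1
so gcd(30591, 5750) = 1.
1 divides 3876, so solutions exist.
Back-substitute for Bézout coefficients:
  1 = 25 - 12×2
  ... = 5750×(-14689) + 30591×(2761)
So 5750×(-14689) ≡ 1 (mod 30591); multiply by 3876: n ≡ -56934564 (mod 30591).
Smallest nonnegative: n = -56934564 mod 30591 = 25878.

25878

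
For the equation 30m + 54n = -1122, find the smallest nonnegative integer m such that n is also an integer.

4

gcd(54, 30) = 6  (54 = 1*30 + 24, 30 = 1*24 + 6, 24 = 4*6).
6 divides -1122, so solutions exist.
Back-substituting, 30*(2) + 54*(-1) = 6.
Scale by -1122/6 = -187: (m₀, n₀) = (-374, 187).
General solution: m = -374 + 9t, n = 187 - 5t for integer t.
m ≥ 0: smallest is -374 mod 9 = 4 (at t = 42), with n = -23.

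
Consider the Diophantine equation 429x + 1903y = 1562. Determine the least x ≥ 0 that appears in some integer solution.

48

gcd(1903, 429):
  1903 = 4·429 + 187
  429 = 2·187 + 55
  187 = 3·55 + 22
  55 = 2·22 + 11
  22 = 2·11
so gcd(1903, 429) = 11.
11 divides 1562, so solutions exist.
Back-substitute for Bézout coefficients:
  11 = 55 - 2·22
  ... = 429·(71) + 1903·(-16)
Scale by 1562/11 = 142: (x₀, y₀) = (10082, -2272).
General solution: x = 10082 + 173t, y = -2272 - 39t for integer t.
x ≥ 0: smallest is 10082 mod 173 = 48 (at t = -58), with y = -10.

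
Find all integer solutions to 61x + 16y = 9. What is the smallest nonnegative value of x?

gcd(61, 16):
  61 = 3*16 + 13
  16 = 1*13 + 3
  13 = 4*3 + 1
  3 = 3*1
so gcd(61, 16) = 1.
1 divides 9, so solutions exist.
Back-substitute for Bézout coefficients:
  1 = 13 - 4*3
  ... = 61*(5) + 16*(-19)
Scale by 9/1 = 9: (x₀, y₀) = (45, -171).
General solution: x = 45 + 16t, y = -171 - 61t for integer t.
x ≥ 0: smallest is 45 mod 16 = 13 (at t = -2), with y = -49.

13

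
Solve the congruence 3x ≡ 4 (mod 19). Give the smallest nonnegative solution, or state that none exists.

gcd(19, 3) = 1  (19 = 6×3 + 1, 3 = 3×1).
1 divides 4, so solutions exist.
Back-substituting, 3×(-6) + 19×(1) = 1.
So 3×(-6) ≡ 1 (mod 19); multiply by 4: x ≡ -24 (mod 19).
Smallest nonnegative: x = -24 mod 19 = 14.

14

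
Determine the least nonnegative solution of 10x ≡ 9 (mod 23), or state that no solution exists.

gcd(23, 10) = 1.
1 divides 9, so solutions exist.
By Bézout, 10·(7) + 23·(-3) = 1.
So 10·(7) ≡ 1 (mod 23); multiply by 9: x ≡ 63 (mod 23).
Smallest nonnegative: x = 63 mod 23 = 17.

17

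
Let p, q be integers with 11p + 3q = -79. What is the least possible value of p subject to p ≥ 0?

gcd(11, 3):
  11 = 3×3 + 2
  3 = 1×2 + 1
  2 = 2×1
so gcd(11, 3) = 1.
1 divides -79, so solutions exist.
Back-substitute for Bézout coefficients:
  1 = 3 - 1×2
  ... = 11×(-1) + 3×(4)
Scale by -79/1 = -79: (p₀, q₀) = (79, -316).
General solution: p = 79 + 3t, q = -316 - 11t for integer t.
p ≥ 0: smallest is 79 mod 3 = 1 (at t = -26), with q = -30.

1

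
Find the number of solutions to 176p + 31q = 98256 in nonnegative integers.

18

gcd(176, 31) = 1.
By Bézout, 176·(3) + 31·(-17) = 1.
One solution: (20, 3056).
General: p = 20 + 31t, q = 3056 - 176t.
p ≥ 0 ⇒ t ≥ 0; q ≥ 0 ⇒ t ≤ 17. So t ∈ [0, 17]: 18 solutions.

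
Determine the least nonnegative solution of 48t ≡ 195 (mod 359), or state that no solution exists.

gcd(359, 48):
  359 = 7×48 + 23
  48 = 2×23 + 2
  23 = 11×2 + 1
  2 = 2×1
so gcd(359, 48) = 1.
1 divides 195, so solutions exist.
Back-substitute for Bézout coefficients:
  1 = 23 - 11×2
  ... = 48×(-172) + 359×(23)
So 48×(-172) ≡ 1 (mod 359); multiply by 195: t ≡ -33540 (mod 359).
Smallest nonnegative: t = -33540 mod 359 = 206.

206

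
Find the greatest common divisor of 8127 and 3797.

1

gcd(8127, 3797) = 1  (8127 = 2*3797 + 533, 3797 = 7*533 + 66, 533 = 8*66 + 5, 66 = 13*5 + 1, 5 = 5*1).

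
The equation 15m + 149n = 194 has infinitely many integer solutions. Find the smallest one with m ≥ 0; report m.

gcd(149, 15) = 1.
1 divides 194, so solutions exist.
By Bézout, 15·(10) + 149·(-1) = 1.
Scale by 194/1 = 194: (m₀, n₀) = (1940, -194).
General solution: m = 1940 + 149t, n = -194 - 15t for integer t.
m ≥ 0: smallest is 1940 mod 149 = 3 (at t = -13), with n = 1.

3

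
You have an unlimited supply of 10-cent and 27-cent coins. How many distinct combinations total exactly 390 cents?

2

Need nonnegative integers with 10j + 27k = 390.
gcd(10, 27) = 1, and 10·(-8) + 27·(3) = 1.
So (j₀, k₀) = (-3120, 1170); general j = -3120 + 27t, k = 1170 - 10t.
j ≥ 0 ⇒ t ≥ 116; k ≥ 0 ⇒ t ≤ 117. That's 2 values of t.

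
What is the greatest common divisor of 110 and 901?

1

gcd(901, 110) = 1  (901 = 8·110 + 21, 110 = 5·21 + 5, 21 = 4·5 + 1, 5 = 5·1).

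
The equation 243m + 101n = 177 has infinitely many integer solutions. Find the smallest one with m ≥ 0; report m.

93

gcd(243, 101):
  243 = 2·101 + 41
  101 = 2·41 + 19
  41 = 2·19 + 3
  19 = 6·3 + 1
  3 = 3·1
so gcd(243, 101) = 1.
1 divides 177, so solutions exist.
Back-substitute for Bézout coefficients:
  1 = 19 - 6·3
  ... = 243·(-32) + 101·(77)
Scale by 177/1 = 177: (m₀, n₀) = (-5664, 13629).
General solution: m = -5664 + 101t, n = 13629 - 243t for integer t.
m ≥ 0: smallest is -5664 mod 101 = 93 (at t = 57), with n = -222.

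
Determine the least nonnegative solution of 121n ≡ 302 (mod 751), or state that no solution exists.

288

gcd(751, 121) = 1  (751 = 6×121 + 25, 121 = 4×25 + 21, 25 = 1×21 + 4, 21 = 5×4 + 1, 4 = 4×1).
1 divides 302, so solutions exist.
Back-substituting, 121×(180) + 751×(-29) = 1.
So 121×(180) ≡ 1 (mod 751); multiply by 302: n ≡ 54360 (mod 751).
Smallest nonnegative: n = 54360 mod 751 = 288.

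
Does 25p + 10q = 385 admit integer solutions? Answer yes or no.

gcd(25, 10) = 5  (25 = 2×10 + 5, 10 = 2×5).
5 divides 385, so integer solutions exist.

yes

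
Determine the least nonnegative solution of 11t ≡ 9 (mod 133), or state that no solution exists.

25

gcd(133, 11) = 1.
1 divides 9, so solutions exist.
By Bézout, 11*(-12) + 133*(1) = 1.
So 11*(-12) ≡ 1 (mod 133); multiply by 9: t ≡ -108 (mod 133).
Smallest nonnegative: t = -108 mod 133 = 25.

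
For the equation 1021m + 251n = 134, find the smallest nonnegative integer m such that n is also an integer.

gcd(1021, 251) = 1  (1021 = 4*251 + 17, 251 = 14*17 + 13, 17 = 1*13 + 4, 13 = 3*4 + 1, 4 = 4*1).
1 divides 134, so solutions exist.
Back-substituting, 1021*(-59) + 251*(240) = 1.
Scale by 134/1 = 134: (m₀, n₀) = (-7906, 32160).
General solution: m = -7906 + 251t, n = 32160 - 1021t for integer t.
m ≥ 0: smallest is -7906 mod 251 = 126 (at t = 32), with n = -512.

126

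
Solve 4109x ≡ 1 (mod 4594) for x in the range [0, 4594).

4253

gcd(4594, 4109):
  4594 = 1·4109 + 485
  4109 = 8·485 + 229
  485 = 2·229 + 27
  229 = 8·27 + 13
  27 = 2·13 + 1
  13 = 13·1
so gcd(4594, 4109) = 1.
Back-substitute for Bézout coefficients:
  1 = 27 - 2·13
  ... = 4109·(-341) + 4594·(305)
So 4109·-341 ≡ 1 (mod 4594), and -341 mod 4594 = 4253.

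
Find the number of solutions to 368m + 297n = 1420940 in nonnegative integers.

13

gcd(368, 297) = 1  (368 = 1×297 + 71, 297 = 4×71 + 13, 71 = 5×13 + 6, 13 = 2×6 + 1, 6 = 6×1).
Back-substituting, 368×(-46) + 297×(57) = 1.
Scale by 1420940: one solution is (-65363240, 80993580). Reduce m mod 297: (223, 4508).
General: m = 223 + 297t, n = 4508 - 368t.
m ≥ 0 ⇒ t ≥ 0; n ≥ 0 ⇒ t ≤ 12. So t ∈ [0, 12]: 13 solutions.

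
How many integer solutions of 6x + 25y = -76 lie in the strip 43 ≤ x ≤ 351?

gcd(25, 6):
  25 = 4*6 + 1
  6 = 6*1
so gcd(25, 6) = 1.
Back-substitute for Bézout coefficients:
  1 = 25 - 4*6
  ... = 6*(-4) + 25*(1)
Scale by -76: particular solution (304, -76); reduce x mod 25: (4, -4).
General solution: x = 4 + 25t, y = -4 - 6t for integer t.
43 ≤ 4 + 25t ≤ 351 gives t ∈ [2, 13], which is 12 values.

12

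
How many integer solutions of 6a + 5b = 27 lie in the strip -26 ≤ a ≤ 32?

12

gcd(6, 5):
  6 = 1×5 + 1
  5 = 5×1
so gcd(6, 5) = 1.
Back-substitute for Bézout coefficients:
  1 = 6 - 1×5
  ... = 6×(1) + 5×(-1)
Scale by 27: particular solution (27, -27); reduce a mod 5: (2, 3).
General solution: a = 2 + 5t, b = 3 - 6t for integer t.
-26 ≤ 2 + 5t ≤ 32 gives t ∈ [-5, 6], which is 12 values.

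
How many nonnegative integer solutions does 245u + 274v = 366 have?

gcd(274, 245) = 1.
By Bézout, 245×(85) + 274×(-76) = 1.
One solution: (148, -131).
General: u = 148 + 274t, v = -131 - 245t.
u ≥ 0 ⇒ t ≥ 0; v ≥ 0 ⇒ t ≤ -1. So t ∈ [0, -1]: 0 solutions.

0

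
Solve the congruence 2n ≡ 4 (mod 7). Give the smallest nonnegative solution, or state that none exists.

gcd(7, 2) = 1.
1 divides 4, so solutions exist.
By Bézout, 2*(-3) + 7*(1) = 1.
So 2*(-3) ≡ 1 (mod 7); multiply by 4: n ≡ -12 (mod 7).
Smallest nonnegative: n = -12 mod 7 = 2.

2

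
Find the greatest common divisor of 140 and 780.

20

gcd(780, 140):
  780 = 5·140 + 80
  140 = 1·80 + 60
  80 = 1·60 + 20
  60 = 3·20
so gcd(780, 140) = 20.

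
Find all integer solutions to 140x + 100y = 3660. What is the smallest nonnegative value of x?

4

gcd(140, 100):
  140 = 1·100 + 40
  100 = 2·40 + 20
  40 = 2·20
so gcd(140, 100) = 20.
20 divides 3660, so solutions exist.
Back-substitute for Bézout coefficients:
  20 = 100 - 2·40
  ... = 140·(-2) + 100·(3)
Scale by 3660/20 = 183: (x₀, y₀) = (-366, 549).
General solution: x = -366 + 5t, y = 549 - 7t for integer t.
x ≥ 0: smallest is -366 mod 5 = 4 (at t = 74), with y = 31.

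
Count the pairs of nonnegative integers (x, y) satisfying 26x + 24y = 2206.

gcd(26, 24):
  26 = 1*24 + 2
  24 = 12*2
so gcd(26, 24) = 2.
Back-substitute for Bézout coefficients:
  2 = 26 - 1*24
  ... = 26*(1) + 24*(-1)
Scale by 1103: one solution is (1103, -1103). Reduce x mod 12: (11, 80).
General: x = 11 + 12t, y = 80 - 13t.
x ≥ 0 ⇒ t ≥ 0; y ≥ 0 ⇒ t ≤ 6. So t ∈ [0, 6]: 7 solutions.

7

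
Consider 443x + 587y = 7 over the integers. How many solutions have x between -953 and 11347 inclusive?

gcd(587, 443) = 1  (587 = 1*443 + 144, 443 = 3*144 + 11, 144 = 13*11 + 1, 11 = 11*1).
Back-substituting, 443*(-53) + 587*(40) = 1.
Scale by 7: particular solution (-371, 280); reduce x mod 587: (216, -163).
General solution: x = 216 + 587t, y = -163 - 443t for integer t.
-953 ≤ 216 + 587t ≤ 11347 gives t ∈ [-1, 18], which is 20 values.

20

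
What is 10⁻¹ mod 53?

gcd(53, 10) = 1  (53 = 5×10 + 3, 10 = 3×3 + 1, 3 = 3×1).
Back-substituting, 10×(16) + 53×(-3) = 1.
So 10×16 ≡ 1 (mod 53), and 16 mod 53 = 16.

16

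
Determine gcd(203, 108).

gcd(203, 108):
  203 = 1×108 + 95
  108 = 1×95 + 13
  95 = 7×13 + 4
  13 = 3×4 + 1
  4 = 4×1
so gcd(203, 108) = 1.

1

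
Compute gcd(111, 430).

gcd(430, 111) = 1  (430 = 3×111 + 97, 111 = 1×97 + 14, 97 = 6×14 + 13, 14 = 1×13 + 1, 13 = 13×1).

1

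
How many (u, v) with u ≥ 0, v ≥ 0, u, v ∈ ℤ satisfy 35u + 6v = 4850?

gcd(35, 6) = 1.
By Bézout, 35×(-1) + 6×(6) = 1.
One solution: (4, 785).
General: u = 4 + 6t, v = 785 - 35t.
u ≥ 0 ⇒ t ≥ 0; v ≥ 0 ⇒ t ≤ 22. So t ∈ [0, 22]: 23 solutions.

23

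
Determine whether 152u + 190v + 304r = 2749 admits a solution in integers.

no

gcd(190, 152) = 38  (190 = 1×152 + 38, 152 = 4×38).
gcd(38, 304) = 38.
38 does not divide 2749 (remainder 13), so no integer solutions.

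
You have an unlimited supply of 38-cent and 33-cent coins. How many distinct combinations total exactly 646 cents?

Need nonnegative integers with 38j + 33k = 646.
gcd(38, 33) = 1, and 38·(-13) + 33·(15) = 1.
So (j₀, k₀) = (-8398, 9690); general j = -8398 + 33t, k = 9690 - 38t.
j ≥ 0 ⇒ t ≥ 255; k ≥ 0 ⇒ t ≤ 255. That's 1 value of t.

1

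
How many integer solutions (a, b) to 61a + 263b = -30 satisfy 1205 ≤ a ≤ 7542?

gcd(263, 61) = 1  (263 = 4·61 + 19, 61 = 3·19 + 4, 19 = 4·4 + 3, 4 = 1·3 + 1, 3 = 3·1).
Back-substituting, 61·(69) + 263·(-16) = 1.
Scale by -30: particular solution (-2070, 480); reduce a mod 263: (34, -8).
General solution: a = 34 + 263t, b = -8 - 61t for integer t.
1205 ≤ 34 + 263t ≤ 7542 gives t ∈ [5, 28], which is 24 values.

24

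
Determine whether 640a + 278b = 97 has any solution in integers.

gcd(640, 278) = 2  (640 = 2×278 + 84, 278 = 3×84 + 26, 84 = 3×26 + 6, 26 = 4×6 + 2, 6 = 3×2).
2 does not divide 97 (remainder 1), so no integer solutions.

no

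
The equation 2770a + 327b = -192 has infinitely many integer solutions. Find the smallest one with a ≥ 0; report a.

3

gcd(2770, 327) = 1.
1 divides -192, so solutions exist.
By Bézout, 2770·(-155) + 327·(1313) = 1.
Scale by -192/1 = -192: (a₀, b₀) = (29760, -252096).
General solution: a = 29760 + 327t, b = -252096 - 2770t for integer t.
a ≥ 0: smallest is 29760 mod 327 = 3 (at t = -91), with b = -26.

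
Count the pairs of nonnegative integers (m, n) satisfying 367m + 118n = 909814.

gcd(367, 118):
  367 = 3*118 + 13
  118 = 9*13 + 1
  13 = 13*1
so gcd(367, 118) = 1.
Back-substitute for Bézout coefficients:
  1 = 118 - 9*13
  ... = 367*(-9) + 118*(28)
Scale by 909814: one solution is (-8188326, 25474792). Reduce m mod 118: (48, 7561).
General: m = 48 + 118t, n = 7561 - 367t.
m ≥ 0 ⇒ t ≥ 0; n ≥ 0 ⇒ t ≤ 20. So t ∈ [0, 20]: 21 solutions.

21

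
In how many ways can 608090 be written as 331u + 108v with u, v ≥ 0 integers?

gcd(331, 108) = 1.
By Bézout, 331*(31) + 108*(-95) = 1.
One solution: (38, 5514).
General: u = 38 + 108t, v = 5514 - 331t.
u ≥ 0 ⇒ t ≥ 0; v ≥ 0 ⇒ t ≤ 16. So t ∈ [0, 16]: 17 solutions.

17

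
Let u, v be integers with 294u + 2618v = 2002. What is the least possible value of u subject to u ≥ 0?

176

gcd(2618, 294):
  2618 = 8·294 + 266
  294 = 1·266 + 28
  266 = 9·28 + 14
  28 = 2·14
so gcd(2618, 294) = 14.
14 divides 2002, so solutions exist.
Back-substitute for Bézout coefficients:
  14 = 266 - 9·28
  ... = 294·(-89) + 2618·(10)
Scale by 2002/14 = 143: (u₀, v₀) = (-12727, 1430).
General solution: u = -12727 + 187t, v = 1430 - 21t for integer t.
u ≥ 0: smallest is -12727 mod 187 = 176 (at t = 69), with v = -19.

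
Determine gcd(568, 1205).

1

gcd(1205, 568):
  1205 = 2*568 + 69
  568 = 8*69 + 16
  69 = 4*16 + 5
  16 = 3*5 + 1
  5 = 5*1
so gcd(1205, 568) = 1.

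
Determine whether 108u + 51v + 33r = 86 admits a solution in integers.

gcd(108, 51) = 3  (108 = 2*51 + 6, 51 = 8*6 + 3, 6 = 2*3).
gcd(3, 33) = 3.
3 does not divide 86 (remainder 2), so no integer solutions.

no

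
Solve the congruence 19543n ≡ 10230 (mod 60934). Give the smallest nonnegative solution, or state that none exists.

35146

gcd(60934, 19543) = 1  (60934 = 3×19543 + 2305, 19543 = 8×2305 + 1103, 2305 = 2×1103 + 99, 1103 = 11×99 + 14, 99 = 7×14 + 1, 14 = 14×1).
1 divides 10230, so solutions exist.
Back-substituting, 19543×(-4309) + 60934×(1382) = 1.
So 19543×(-4309) ≡ 1 (mod 60934); multiply by 10230: n ≡ -44081070 (mod 60934).
Smallest nonnegative: n = -44081070 mod 60934 = 35146.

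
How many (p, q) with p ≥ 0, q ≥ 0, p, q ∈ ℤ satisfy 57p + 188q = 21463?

2

gcd(188, 57) = 1  (188 = 3*57 + 17, 57 = 3*17 + 6, 17 = 2*6 + 5, 6 = 1*5 + 1, 5 = 5*1).
Back-substituting, 57*(33) + 188*(-10) = 1.
Scale by 21463: one solution is (708279, -214630). Reduce p mod 188: (83, 89).
General: p = 83 + 188t, q = 89 - 57t.
p ≥ 0 ⇒ t ≥ 0; q ≥ 0 ⇒ t ≤ 1. So t ∈ [0, 1]: 2 solutions.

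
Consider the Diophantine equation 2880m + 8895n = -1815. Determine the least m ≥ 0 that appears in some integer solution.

126

gcd(8895, 2880):
  8895 = 3*2880 + 255
  2880 = 11*255 + 75
  255 = 3*75 + 30
  75 = 2*30 + 15
  30 = 2*15
so gcd(8895, 2880) = 15.
15 divides -1815, so solutions exist.
Back-substitute for Bézout coefficients:
  15 = 75 - 2*30
  ... = 2880*(244) + 8895*(-79)
Scale by -1815/15 = -121: (m₀, n₀) = (-29524, 9559).
General solution: m = -29524 + 593t, n = 9559 - 192t for integer t.
m ≥ 0: smallest is -29524 mod 593 = 126 (at t = 50), with n = -41.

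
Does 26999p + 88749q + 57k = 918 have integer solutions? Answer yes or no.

gcd(88749, 26999):
  88749 = 3*26999 + 7752
  26999 = 3*7752 + 3743
  7752 = 2*3743 + 266
  3743 = 14*266 + 19
  266 = 14*19
so gcd(88749, 26999) = 19.
gcd(19, 57) = 19.
19 does not divide 918 (remainder 6), so no integer solutions.

no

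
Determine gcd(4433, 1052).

gcd(4433, 1052):
  4433 = 4×1052 + 225
  1052 = 4×225 + 152
  225 = 1×152 + 73
  152 = 2×73 + 6
  73 = 12×6 + 1
  6 = 6×1
so gcd(4433, 1052) = 1.

1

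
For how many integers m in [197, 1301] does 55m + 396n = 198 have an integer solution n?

gcd(396, 55):
  396 = 7*55 + 11
  55 = 5*11
so gcd(396, 55) = 11.
Back-substitute for Bézout coefficients:
  11 = 396 - 7*55
  ... = 55*(-7) + 396*(1)
Scale by 18: particular solution (-126, 18); reduce m mod 36: (18, -2).
General solution: m = 18 + 36t, n = -2 - 5t for integer t.
197 ≤ 18 + 36t ≤ 1301 gives t ∈ [5, 35], which is 31 values.

31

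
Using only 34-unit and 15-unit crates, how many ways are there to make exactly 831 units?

2

Need nonnegative integers with 34j + 15k = 831.
gcd(34, 15) = 1, and 34·(4) + 15·(-9) = 1.
So (j₀, k₀) = (3324, -7479); general j = 3324 + 15t, k = -7479 - 34t.
j ≥ 0 ⇒ t ≥ -221; k ≥ 0 ⇒ t ≤ -220. That's 2 values of t.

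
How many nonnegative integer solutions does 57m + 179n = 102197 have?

10

gcd(179, 57) = 1.
By Bézout, 57·(22) + 179·(-7) = 1.
One solution: (94, 541).
General: m = 94 + 179t, n = 541 - 57t.
m ≥ 0 ⇒ t ≥ 0; n ≥ 0 ⇒ t ≤ 9. So t ∈ [0, 9]: 10 solutions.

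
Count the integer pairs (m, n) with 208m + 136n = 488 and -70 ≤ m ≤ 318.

gcd(208, 136):
  208 = 1·136 + 72
  136 = 1·72 + 64
  72 = 1·64 + 8
  64 = 8·8
so gcd(208, 136) = 8.
Back-substitute for Bézout coefficients:
  8 = 72 - 1·64
  ... = 208·(2) + 136·(-3)
Scale by 61: particular solution (122, -183); reduce m mod 17: (3, -1).
General solution: m = 3 + 17t, n = -1 - 26t for integer t.
-70 ≤ 3 + 17t ≤ 318 gives t ∈ [-4, 18], which is 23 values.

23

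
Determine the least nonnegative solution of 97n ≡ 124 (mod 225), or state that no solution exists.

gcd(225, 97) = 1.
1 divides 124, so solutions exist.
By Bézout, 97×(58) + 225×(-25) = 1.
So 97×(58) ≡ 1 (mod 225); multiply by 124: n ≡ 7192 (mod 225).
Smallest nonnegative: n = 7192 mod 225 = 217.

217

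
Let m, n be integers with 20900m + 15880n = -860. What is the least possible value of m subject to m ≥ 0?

313

gcd(20900, 15880):
  20900 = 1*15880 + 5020
  15880 = 3*5020 + 820
  5020 = 6*820 + 100
  820 = 8*100 + 20
  100 = 5*20
so gcd(20900, 15880) = 20.
20 divides -860, so solutions exist.
Back-substitute for Bézout coefficients:
  20 = 820 - 8*100
  ... = 20900*(-155) + 15880*(204)
Scale by -860/20 = -43: (m₀, n₀) = (6665, -8772).
General solution: m = 6665 + 794t, n = -8772 - 1045t for integer t.
m ≥ 0: smallest is 6665 mod 794 = 313 (at t = -8), with n = -412.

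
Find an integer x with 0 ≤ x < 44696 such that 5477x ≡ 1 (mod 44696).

41293

gcd(44696, 5477):
  44696 = 8*5477 + 880
  5477 = 6*880 + 197
  880 = 4*197 + 92
  197 = 2*92 + 13
  92 = 7*13 + 1
  13 = 13*1
so gcd(44696, 5477) = 1.
Back-substitute for Bézout coefficients:
  1 = 92 - 7*13
  ... = 5477*(-3403) + 44696*(417)
So 5477*-3403 ≡ 1 (mod 44696), and -3403 mod 44696 = 41293.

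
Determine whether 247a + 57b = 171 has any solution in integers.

gcd(247, 57) = 19.
19 divides 171, so integer solutions exist.

yes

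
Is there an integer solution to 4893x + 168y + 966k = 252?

yes

gcd(4893, 168):
  4893 = 29*168 + 21
  168 = 8*21
so gcd(4893, 168) = 21.
gcd(21, 966) = 21.
21 divides 252, so integer solutions exist.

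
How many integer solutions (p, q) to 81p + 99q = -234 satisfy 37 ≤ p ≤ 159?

11

gcd(99, 81) = 9  (99 = 1·81 + 18, 81 = 4·18 + 9, 18 = 2·9).
Back-substituting, 81·(5) + 99·(-4) = 9.
Scale by -26: particular solution (-130, 104); reduce p mod 11: (2, -4).
General solution: p = 2 + 11t, q = -4 - 9t for integer t.
37 ≤ 2 + 11t ≤ 159 gives t ∈ [4, 14], which is 11 values.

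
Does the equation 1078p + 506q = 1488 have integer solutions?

gcd(1078, 506) = 22.
22 does not divide 1488 (remainder 14), so no integer solutions.

no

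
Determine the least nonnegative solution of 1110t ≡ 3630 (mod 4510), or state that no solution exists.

308

gcd(4510, 1110) = 10  (4510 = 4·1110 + 70, 1110 = 15·70 + 60, 70 = 1·60 + 10, 60 = 6·10).
10 divides 3630, so solutions exist.
Back-substituting, 1110·(-65) + 4510·(16) = 10.
So 1110·(-65) ≡ 10 (mod 4510); multiply by 363: t ≡ -23595 (mod 451).
Smallest nonnegative: t = -23595 mod 451 = 308.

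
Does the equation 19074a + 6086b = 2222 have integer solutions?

gcd(19074, 6086):
  19074 = 3·6086 + 816
  6086 = 7·816 + 374
  816 = 2·374 + 68
  374 = 5·68 + 34
  68 = 2·34
so gcd(19074, 6086) = 34.
34 does not divide 2222 (remainder 12), so no integer solutions.

no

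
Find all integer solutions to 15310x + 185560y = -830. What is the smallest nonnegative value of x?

16847

gcd(185560, 15310) = 10.
10 divides -830, so solutions exist.
By Bézout, 15310×(-5345) + 185560×(441) = 10.
Scale by -830/10 = -83: (x₀, y₀) = (443635, -36603).
General solution: x = 443635 + 18556t, y = -36603 - 1531t for integer t.
x ≥ 0: smallest is 443635 mod 18556 = 16847 (at t = -23), with y = -1390.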